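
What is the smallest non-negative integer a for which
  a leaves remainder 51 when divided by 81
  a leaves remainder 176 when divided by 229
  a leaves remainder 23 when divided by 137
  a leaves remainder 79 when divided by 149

The moduli are pairwise coprime; N = 81·229·137·149 = 378640737.
N/81 = 4674577; 4674577 ≡ 67 (mod 81); 67·52 ≡ 1, so inverse 52.
N/229 = 1653453; 1653453 ≡ 73 (mod 229); 73·160 ≡ 1, so inverse 160.
N/137 = 2763801; 2763801 ≡ 100 (mod 137); 100·37 ≡ 1, so inverse 37.
N/149 = 2541213; 2541213 ≡ 18 (mod 149); 18·58 ≡ 1, so inverse 58.
a ≡ 51·4674577·52 + 176·1653453·160 + 23·2763801·37 + 79·2541213·58 = 72954047301.
72954047301 mod 378640737 = 255025797.

255025797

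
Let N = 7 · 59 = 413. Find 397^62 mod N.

46

Mod 7: 397 ≡ 5; by Fermat, exponent reduces to 62 mod 6 = 2; 5^2 ≡ 4 (mod 7).
Mod 59: 397 ≡ 43; by Fermat, exponent reduces to 62 mod 58 = 4; 43^4 ≡ 46 (mod 59).
Combine by CRT: x ≡ 4 (mod 7), x ≡ 46 (mod 59) ⇒ x ≡ 46 (mod 413).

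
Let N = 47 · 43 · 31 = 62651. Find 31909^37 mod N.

10684

Mod 47: 31909 ≡ 43; 43^37 ≡ 15 (mod 47).
Mod 43: 31909 ≡ 3; 3^37 ≡ 20 (mod 43).
Mod 31: 31909 ≡ 10; by Fermat, exponent reduces to 37 mod 30 = 7; 10^7 ≡ 20 (mod 31).
Combine by CRT: x ≡ 15 (mod 47), x ≡ 20 (mod 43), x ≡ 20 (mod 31) ⇒ x ≡ 10684 (mod 62651).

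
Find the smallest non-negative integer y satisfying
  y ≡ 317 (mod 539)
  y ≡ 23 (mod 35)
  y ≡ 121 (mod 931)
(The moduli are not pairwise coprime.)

15948

Combine the congruences pairwise.
gcd(539, 35) = 7 and 7 | (23 − 317), so the pair is consistent; merging gives y ≡ 2473 (mod 2695), where 2695 = lcm(539, 35).
gcd(2695, 931) = 49 and 49 | (121 − 2473), so the pair is consistent; merging gives y ≡ 15948 (mod 51205), where 51205 = lcm(2695, 931).
The solution is unique modulo lcm(539, 35, 931) = 51205.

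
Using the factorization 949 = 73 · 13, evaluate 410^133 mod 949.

Mod 73: 410 ≡ 45; by Fermat, exponent reduces to 133 mod 72 = 61; 45^61 ≡ 5 (mod 73).
Mod 13: 410 ≡ 7; by Fermat, exponent reduces to 133 mod 12 = 1; 7^1 ≡ 7 (mod 13).
Combine by CRT: x ≡ 5 (mod 73), x ≡ 7 (mod 13) ⇒ x ≡ 735 (mod 949).

735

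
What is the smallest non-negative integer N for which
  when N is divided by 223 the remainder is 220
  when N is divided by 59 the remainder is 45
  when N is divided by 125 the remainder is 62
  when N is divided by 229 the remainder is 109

223396937

Combine the congruences pairwise.
From N ≡ 220 (mod 223) write N = 220 + 223t. Substituting into N ≡ 45 (mod 59) gives 223t ≡ 2 (mod 59), and since 46⁻¹ ≡ 9 (mod 59), t ≡ 18. Hence N ≡ 220 + 223·18 = 4234 (mod 13157).
From N ≡ 4234 (mod 13157) write N = 4234 + 13157t. Substituting into N ≡ 62 (mod 125) gives 13157t ≡ 78 (mod 125), and since 32⁻¹ ≡ 43 (mod 125), t ≡ 104. Hence N ≡ 4234 + 13157·104 = 1372562 (mod 1644625).
From N ≡ 1372562 (mod 1644625) write N = 1372562 + 1644625t. Substituting into N ≡ 109 (mod 229) gives 1644625t ≡ 173 (mod 229), and since 176⁻¹ ≡ 108 (mod 229), t ≡ 135. Hence N ≡ 1372562 + 1644625·135 = 223396937 (mod 376619125).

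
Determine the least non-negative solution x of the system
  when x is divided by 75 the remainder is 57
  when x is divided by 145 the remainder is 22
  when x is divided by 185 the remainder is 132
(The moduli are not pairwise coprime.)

Combine the congruences pairwise.
gcd(75, 145) = 5 and 5 | (22 − 57), so the pair is consistent; merging gives x ≡ 1182 (mod 2175), where 2175 = lcm(75, 145).
gcd(2175, 185) = 5 and 5 | (132 − 1182), so the pair is consistent; merging gives x ≡ 25107 (mod 80475), where 80475 = lcm(2175, 185).
The solution is unique modulo lcm(75, 145, 185) = 80475.

25107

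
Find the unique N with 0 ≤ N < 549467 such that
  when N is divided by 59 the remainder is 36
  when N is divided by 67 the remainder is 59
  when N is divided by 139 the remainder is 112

164410

The moduli are pairwise coprime; M = 59·67·139 = 549467.
M/59 = 9313; 9313 ≡ 50 (mod 59); 50·13 ≡ 1, so inverse 13.
M/67 = 8201; 8201 ≡ 27 (mod 67); 27·5 ≡ 1, so inverse 5.
M/139 = 3953; 3953 ≡ 61 (mod 139); 61·98 ≡ 1, so inverse 98.
N ≡ 36·9313·13 + 59·8201·5 + 112·3953·98 = 50165907.
50165907 mod 549467 = 164410.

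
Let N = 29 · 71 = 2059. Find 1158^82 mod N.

1791

Mod 29: 1158 ≡ 27; by Fermat, exponent reduces to 82 mod 28 = 26; 27^26 ≡ 22 (mod 29).
Mod 71: 1158 ≡ 22; by Fermat, exponent reduces to 82 mod 70 = 12; 22^12 ≡ 16 (mod 71).
Combine by CRT: x ≡ 22 (mod 29), x ≡ 16 (mod 71) ⇒ x ≡ 1791 (mod 2059).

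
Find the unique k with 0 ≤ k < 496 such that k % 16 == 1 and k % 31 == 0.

465

From k ≡ 1 (mod 16) write k = 1 + 16t. Substituting into k ≡ 0 (mod 31) gives 16t ≡ 30 (mod 31), and since 16⁻¹ ≡ 2 (mod 31), t ≡ 29. Hence k ≡ 1 + 16·29 = 465 (mod 496).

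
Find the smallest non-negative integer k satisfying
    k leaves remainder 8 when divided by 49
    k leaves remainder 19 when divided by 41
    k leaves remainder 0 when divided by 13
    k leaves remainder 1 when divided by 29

555815

The moduli are pairwise coprime; N = 49·41·13·29 = 757393.
N/49 = 15457; 15457 ≡ 22 (mod 49); 22·29 ≡ 1, so inverse 29.
N/41 = 18473; 18473 ≡ 23 (mod 41); 23·25 ≡ 1, so inverse 25.
N/13 = 58261; 58261 ≡ 8 (mod 13); 8·5 ≡ 1, so inverse 5.
N/29 = 26117; 26117 ≡ 17 (mod 29); 17·12 ≡ 1, so inverse 12.
k ≡ 8·15457·29 + 19·18473·25 + 0·58261·5 + 1·26117·12 = 12674103.
12674103 mod 757393 = 555815.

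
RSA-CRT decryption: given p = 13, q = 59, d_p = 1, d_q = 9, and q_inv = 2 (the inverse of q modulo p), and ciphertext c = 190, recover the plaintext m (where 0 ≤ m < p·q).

502

m₁ = c^(d_p) mod p: c ≡ 8 (mod 13), and 8^1 mod 13 = 8.
m₂ = c^(d_q) mod q: c ≡ 13 (mod 59), and 13^9 mod 59 = 30.
h = q_inv·(m₁ − m₂) mod p = 2·(8 − 30) mod 13 = 8.
m = m₂ + h·q = 30 + 8·59 = 502.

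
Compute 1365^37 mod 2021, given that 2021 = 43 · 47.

1814

Mod 43: 1365 ≡ 32; 32^37 ≡ 8 (mod 43).
Mod 47: 1365 ≡ 2; 2^37 ≡ 28 (mod 47).
Combine by CRT: x ≡ 8 (mod 43), x ≡ 28 (mod 47) ⇒ x ≡ 1814 (mod 2021).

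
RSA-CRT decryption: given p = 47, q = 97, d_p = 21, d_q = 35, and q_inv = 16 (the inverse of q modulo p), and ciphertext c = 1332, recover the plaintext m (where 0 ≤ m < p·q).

1654

m₁ = c^(d_p) mod p: c ≡ 16 (mod 47), and 16^21 mod 47 = 9.
m₂ = c^(d_q) mod q: c ≡ 71 (mod 97), and 71^35 mod 97 = 5.
h = q_inv·(m₁ − m₂) mod p = 16·(9 − 5) mod 47 = 17.
m = m₂ + h·q = 5 + 17·97 = 1654.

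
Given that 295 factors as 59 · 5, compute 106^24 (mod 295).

116

Mod 59: 106 ≡ 47; 47^24 ≡ 57 (mod 59).
Mod 5: 106 ≡ 1; since 4 | 24, by Fermat 1^24 ≡ 1 (mod 5).
Combine by CRT: x ≡ 57 (mod 59), x ≡ 1 (mod 5) ⇒ x ≡ 116 (mod 295).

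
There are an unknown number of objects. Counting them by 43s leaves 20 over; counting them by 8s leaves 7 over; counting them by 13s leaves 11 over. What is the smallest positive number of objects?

63

From N ≡ 20 (mod 43) write N = 20 + 43t. Substituting into N ≡ 7 (mod 8) gives 43t ≡ 3 (mod 8), and since 3⁻¹ ≡ 3 (mod 8), t ≡ 1. Hence N ≡ 20 + 43·1 = 63 (mod 344).
From N ≡ 63 (mod 344) write N = 63 + 344t. Substituting into N ≡ 11 (mod 13) gives 344t ≡ 0 (mod 13), and since 6⁻¹ ≡ 11 (mod 13), t ≡ 0. Hence N ≡ 63 + 344·0 = 63 (mod 4472).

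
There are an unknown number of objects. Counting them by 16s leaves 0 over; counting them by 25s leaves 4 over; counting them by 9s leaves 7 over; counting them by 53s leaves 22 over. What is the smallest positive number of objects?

From N ≡ 0 (mod 16) write N = 0 + 16t. Substituting into N ≡ 4 (mod 25) gives 16t ≡ 4 (mod 25), and since 16⁻¹ ≡ 11 (mod 25), t ≡ 19. Hence N ≡ 0 + 16·19 = 304 (mod 400).
From N ≡ 304 (mod 400) write N = 304 + 400t. Substituting into N ≡ 7 (mod 9) gives 400t ≡ 0 (mod 9), and since 4⁻¹ ≡ 7 (mod 9), t ≡ 0. Hence N ≡ 304 + 400·0 = 304 (mod 3600).
From N ≡ 304 (mod 3600) write N = 304 + 3600t. Substituting into N ≡ 22 (mod 53) gives 3600t ≡ 36 (mod 53), and since 49⁻¹ ≡ 13 (mod 53), t ≡ 44. Hence N ≡ 304 + 3600·44 = 158704 (mod 190800).

158704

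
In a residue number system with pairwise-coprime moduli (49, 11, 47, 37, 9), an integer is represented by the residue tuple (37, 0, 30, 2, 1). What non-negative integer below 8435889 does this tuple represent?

From x ≡ 37 (mod 49) write x = 37 + 49t. Substituting into x ≡ 0 (mod 11) gives 49t ≡ 7 (mod 11), and since 5⁻¹ ≡ 9 (mod 11), t ≡ 8. Hence x ≡ 37 + 49·8 = 429 (mod 539).
From x ≡ 429 (mod 539) write x = 429 + 539t. Substituting into x ≡ 30 (mod 47) gives 539t ≡ 24 (mod 47), and since 22⁻¹ ≡ 15 (mod 47), t ≡ 31. Hence x ≡ 429 + 539·31 = 17138 (mod 25333).
From x ≡ 17138 (mod 25333) write x = 17138 + 25333t. Substituting into x ≡ 2 (mod 37) gives 25333t ≡ 32 (mod 37), and since 25⁻¹ ≡ 3 (mod 37), t ≡ 22. Hence x ≡ 17138 + 25333·22 = 574464 (mod 937321).
From x ≡ 574464 (mod 937321) write x = 574464 + 937321t. Substituting into x ≡ 1 (mod 9) gives 937321t ≡ 7 (mod 9), and since 7⁻¹ ≡ 4 (mod 9), t ≡ 1. Hence x ≡ 574464 + 937321·1 = 1511785 (mod 8435889).

1511785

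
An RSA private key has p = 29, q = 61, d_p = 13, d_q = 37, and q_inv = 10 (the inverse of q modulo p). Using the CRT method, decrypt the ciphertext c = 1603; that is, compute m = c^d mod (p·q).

m₁ = c^(d_p) mod p: c ≡ 8 (mod 29), and 8^13 mod 29 = 18.
m₂ = c^(d_q) mod q: c ≡ 17 (mod 61), and 17^37 mod 61 = 31.
h = q_inv·(m₁ − m₂) mod p = 10·(18 − 31) mod 29 = 15.
m = m₂ + h·q = 31 + 15·61 = 946.

946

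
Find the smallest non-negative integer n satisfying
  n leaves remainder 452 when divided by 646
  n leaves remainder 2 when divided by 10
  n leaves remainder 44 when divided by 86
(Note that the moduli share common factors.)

gcd(646, 10) = 2 and 2 | (2 − 452), so the pair is consistent; merging gives n ≡ 452 (mod 3230), where 3230 = lcm(646, 10).
gcd(3230, 86) = 2 and 2 | (44 − 452), so the pair is consistent; merging gives n ≡ 42442 (mod 138890), where 138890 = lcm(3230, 86).
The solution is unique modulo lcm(646, 10, 86) = 138890.

42442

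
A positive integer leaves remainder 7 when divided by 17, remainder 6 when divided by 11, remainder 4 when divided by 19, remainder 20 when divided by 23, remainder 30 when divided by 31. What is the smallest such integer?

2358417

From a ≡ 7 (mod 17) write a = 7 + 17t. Substituting into a ≡ 6 (mod 11) gives 17t ≡ 10 (mod 11), and since 6⁻¹ ≡ 2 (mod 11), t ≡ 9. Hence a ≡ 7 + 17·9 = 160 (mod 187).
From a ≡ 160 (mod 187) write a = 160 + 187t. Substituting into a ≡ 4 (mod 19) gives 187t ≡ 15 (mod 19), and since 16⁻¹ ≡ 6 (mod 19), t ≡ 14. Hence a ≡ 160 + 187·14 = 2778 (mod 3553).
From a ≡ 2778 (mod 3553) write a = 2778 + 3553t. Substituting into a ≡ 20 (mod 23) gives 3553t ≡ 2 (mod 23), and since 11⁻¹ ≡ 21 (mod 23), t ≡ 19. Hence a ≡ 2778 + 3553·19 = 70285 (mod 81719).
From a ≡ 70285 (mod 81719) write a = 70285 + 81719t. Substituting into a ≡ 30 (mod 31) gives 81719t ≡ 22 (mod 31), and since 3⁻¹ ≡ 21 (mod 31), t ≡ 28. Hence a ≡ 70285 + 81719·28 = 2358417 (mod 2533289).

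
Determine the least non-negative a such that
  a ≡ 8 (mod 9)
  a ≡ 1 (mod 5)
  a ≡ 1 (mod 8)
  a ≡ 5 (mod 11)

3041

From a ≡ 8 (mod 9) write a = 8 + 9t. Substituting into a ≡ 1 (mod 5) gives 9t ≡ 3 (mod 5), and since 4⁻¹ ≡ 4 (mod 5), t ≡ 2. Hence a ≡ 8 + 9·2 = 26 (mod 45).
From a ≡ 26 (mod 45) write a = 26 + 45t. Substituting into a ≡ 1 (mod 8) gives 45t ≡ 7 (mod 8), and since 5⁻¹ ≡ 5 (mod 8), t ≡ 3. Hence a ≡ 26 + 45·3 = 161 (mod 360).
From a ≡ 161 (mod 360) write a = 161 + 360t. Substituting into a ≡ 5 (mod 11) gives 360t ≡ 9 (mod 11), and since 8⁻¹ ≡ 7 (mod 11), t ≡ 8. Hence a ≡ 161 + 360·8 = 3041 (mod 3960).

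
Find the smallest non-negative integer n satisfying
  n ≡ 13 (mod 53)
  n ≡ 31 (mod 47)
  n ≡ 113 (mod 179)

426133

Combine the congruences pairwise.
From n ≡ 13 (mod 53) write n = 13 + 53t. Substituting into n ≡ 31 (mod 47) gives 53t ≡ 18 (mod 47), and since 6⁻¹ ≡ 8 (mod 47), t ≡ 3. Hence n ≡ 13 + 53·3 = 172 (mod 2491).
From n ≡ 172 (mod 2491) write n = 172 + 2491t. Substituting into n ≡ 113 (mod 179) gives 2491t ≡ 120 (mod 179), and since 164⁻¹ ≡ 167 (mod 179), t ≡ 171. Hence n ≡ 172 + 2491·171 = 426133 (mod 445889).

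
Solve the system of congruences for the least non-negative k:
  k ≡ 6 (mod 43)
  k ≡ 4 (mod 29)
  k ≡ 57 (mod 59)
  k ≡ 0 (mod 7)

The moduli are pairwise coprime; N = 43·29·59·7 = 515011.
N/43 = 11977; 11977 ≡ 23 (mod 43); 23·15 ≡ 1, so inverse 15.
N/29 = 17759; 17759 ≡ 11 (mod 29); 11·8 ≡ 1, so inverse 8.
N/59 = 8729; 8729 ≡ 56 (mod 59); 56·39 ≡ 1, so inverse 39.
N/7 = 73573; 73573 ≡ 3 (mod 7); 3·5 ≡ 1, so inverse 5.
k ≡ 6·11977·15 + 4·17759·8 + 57·8729·39 + 0·73573·5 = 21050785.
21050785 mod 515011 = 450345.

450345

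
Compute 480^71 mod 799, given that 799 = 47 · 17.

370

Mod 47: 480 ≡ 10; by Fermat, exponent reduces to 71 mod 46 = 25; 10^25 ≡ 41 (mod 47).
Mod 17: 480 ≡ 4; by Fermat, exponent reduces to 71 mod 16 = 7; 4^7 ≡ 13 (mod 17).
Combine by CRT: x ≡ 41 (mod 47), x ≡ 13 (mod 17) ⇒ x ≡ 370 (mod 799).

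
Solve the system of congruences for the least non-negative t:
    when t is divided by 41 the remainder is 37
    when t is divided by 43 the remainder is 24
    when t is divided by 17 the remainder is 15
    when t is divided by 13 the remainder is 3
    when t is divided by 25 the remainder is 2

Combine the congruences pairwise.
From t ≡ 37 (mod 41) write t = 37 + 41s. Substituting into t ≡ 24 (mod 43) gives 41s ≡ 30 (mod 43), and since 41⁻¹ ≡ 21 (mod 43), s ≡ 28. Hence t ≡ 37 + 41·28 = 1185 (mod 1763).
From t ≡ 1185 (mod 1763) write t = 1185 + 1763s. Substituting into t ≡ 15 (mod 17) gives 1763s ≡ 3 (mod 17), and since 12⁻¹ ≡ 10 (mod 17), s ≡ 13. Hence t ≡ 1185 + 1763·13 = 24104 (mod 29971).
From t ≡ 24104 (mod 29971) write t = 24104 + 29971s. Substituting into t ≡ 3 (mod 13) gives 29971s ≡ 1 (mod 13), and since 6⁻¹ ≡ 11 (mod 13), s ≡ 11. Hence t ≡ 24104 + 29971·11 = 353785 (mod 389623).
From t ≡ 353785 (mod 389623) write t = 353785 + 389623s. Substituting into t ≡ 2 (mod 25) gives 389623s ≡ 17 (mod 25), and since 23⁻¹ ≡ 12 (mod 25), s ≡ 4. Hence t ≡ 353785 + 389623·4 = 1912277 (mod 9740575).

1912277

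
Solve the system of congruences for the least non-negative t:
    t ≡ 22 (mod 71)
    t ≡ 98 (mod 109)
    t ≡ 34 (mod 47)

61792

The moduli are pairwise coprime; N = 71·109·47 = 363733.
N/71 = 5123; 5123 ≡ 11 (mod 71); 11·13 ≡ 1, so inverse 13.
N/109 = 3337; 3337 ≡ 67 (mod 109); 67·96 ≡ 1, so inverse 96.
N/47 = 7739; 7739 ≡ 31 (mod 47); 31·44 ≡ 1, so inverse 44.
t ≡ 22·5123·13 + 98·3337·96 + 34·7739·44 = 44437218.
44437218 mod 363733 = 61792.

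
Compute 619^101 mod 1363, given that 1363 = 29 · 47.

Mod 29: 619 ≡ 10; by Fermat, exponent reduces to 101 mod 28 = 17; 10^17 ≡ 15 (mod 29).
Mod 47: 619 ≡ 8; by Fermat, exponent reduces to 101 mod 46 = 9; 8^9 ≡ 16 (mod 47).
Combine by CRT: x ≡ 15 (mod 29), x ≡ 16 (mod 47) ⇒ x ≡ 392 (mod 1363).

392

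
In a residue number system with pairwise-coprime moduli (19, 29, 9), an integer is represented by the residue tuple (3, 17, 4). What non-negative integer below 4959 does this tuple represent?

3613

The moduli are pairwise coprime; N = 19·29·9 = 4959.
N/19 = 261; 261 ≡ 14 (mod 19); 14·15 ≡ 1, so inverse 15.
N/29 = 171; 171 ≡ 26 (mod 29); 26·19 ≡ 1, so inverse 19.
N/9 = 551; 551 ≡ 2 (mod 9); 2·5 ≡ 1, so inverse 5.
x ≡ 3·261·15 + 17·171·19 + 4·551·5 = 77998.
77998 mod 4959 = 3613.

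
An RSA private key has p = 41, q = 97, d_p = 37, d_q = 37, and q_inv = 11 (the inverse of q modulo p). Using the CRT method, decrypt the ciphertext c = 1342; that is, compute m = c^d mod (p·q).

m₁ = c^(d_p) mod p: c ≡ 30 (mod 41), and 30^37 mod 41 = 28.
m₂ = c^(d_q) mod q: c ≡ 81 (mod 97), and 81^37 mod 97 = 81.
h = q_inv·(m₁ − m₂) mod p = 11·(28 − 81) mod 41 = 32.
m = m₂ + h·q = 81 + 32·97 = 3185.

3185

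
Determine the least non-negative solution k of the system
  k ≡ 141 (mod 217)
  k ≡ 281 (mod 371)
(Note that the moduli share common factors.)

gcd(217, 371) = 7 and 7 | (281 − 141), so the pair is consistent; merging gives k ≡ 6217 (mod 11501), where 11501 = lcm(217, 371).
The solution is unique modulo lcm(217, 371) = 11501.

6217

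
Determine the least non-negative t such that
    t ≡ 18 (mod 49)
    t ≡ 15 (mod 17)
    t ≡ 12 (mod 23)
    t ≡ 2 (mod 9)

The moduli are pairwise coprime; N = 49·17·23·9 = 172431.
N/49 = 3519; 3519 ≡ 40 (mod 49); 40·38 ≡ 1, so inverse 38.
N/17 = 10143; 10143 ≡ 11 (mod 17); 11·14 ≡ 1, so inverse 14.
N/23 = 7497; 7497 ≡ 22 (mod 23); 22·22 ≡ 1, so inverse 22.
N/9 = 19159; 19159 ≡ 7 (mod 9); 7·4 ≡ 1, so inverse 4.
t ≡ 18·3519·38 + 15·10143·14 + 12·7497·22 + 2·19159·4 = 6669506.
6669506 mod 172431 = 117128.

117128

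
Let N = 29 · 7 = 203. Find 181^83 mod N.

83

Mod 29: 181 ≡ 7; by Fermat, exponent reduces to 83 mod 28 = 27; 7^27 ≡ 25 (mod 29).
Mod 7: 181 ≡ 6; by Fermat, exponent reduces to 83 mod 6 = 5; 6^5 ≡ 6 (mod 7).
Combine by CRT: x ≡ 25 (mod 29), x ≡ 6 (mod 7) ⇒ x ≡ 83 (mod 203).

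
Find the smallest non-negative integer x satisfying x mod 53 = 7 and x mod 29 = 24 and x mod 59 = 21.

20730

The moduli are pairwise coprime; N = 53·29·59 = 90683.
N/53 = 1711; 1711 ≡ 15 (mod 53); 15·46 ≡ 1, so inverse 46.
N/29 = 3127; 3127 ≡ 24 (mod 29); 24·23 ≡ 1, so inverse 23.
N/59 = 1537; 1537 ≡ 3 (mod 59); 3·20 ≡ 1, so inverse 20.
x ≡ 7·1711·46 + 24·3127·23 + 21·1537·20 = 2922586.
2922586 mod 90683 = 20730.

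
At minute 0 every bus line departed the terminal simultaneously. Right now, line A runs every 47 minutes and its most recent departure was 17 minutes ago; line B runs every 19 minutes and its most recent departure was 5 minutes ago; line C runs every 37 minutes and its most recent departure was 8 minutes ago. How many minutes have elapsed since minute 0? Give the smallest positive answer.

2931

The moduli are pairwise coprime; N = 47·19·37 = 33041.
N/47 = 703; 703 ≡ 45 (mod 47); 45·23 ≡ 1, so inverse 23.
N/19 = 1739; 1739 ≡ 10 (mod 19); 10·2 ≡ 1, so inverse 2.
N/37 = 893; 893 ≡ 5 (mod 37); 5·15 ≡ 1, so inverse 15.
t ≡ 17·703·23 + 5·1739·2 + 8·893·15 = 399423.
399423 mod 33041 = 2931.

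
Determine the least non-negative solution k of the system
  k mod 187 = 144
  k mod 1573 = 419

17722

gcd(187, 1573) = 11 and 11 | (419 − 144), so the pair is consistent; merging gives k ≡ 17722 (mod 26741), where 26741 = lcm(187, 1573).
The solution is unique modulo lcm(187, 1573) = 26741.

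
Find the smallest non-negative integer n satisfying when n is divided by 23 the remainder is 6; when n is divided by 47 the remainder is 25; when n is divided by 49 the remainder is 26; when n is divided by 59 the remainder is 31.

1698464

The moduli are pairwise coprime; M = 23·47·49·59 = 3125171.
M/23 = 135877; 135877 ≡ 16 (mod 23); 16·13 ≡ 1, so inverse 13.
M/47 = 66493; 66493 ≡ 35 (mod 47); 35·43 ≡ 1, so inverse 43.
M/49 = 63779; 63779 ≡ 30 (mod 49); 30·18 ≡ 1, so inverse 18.
M/59 = 52969; 52969 ≡ 46 (mod 59); 46·9 ≡ 1, so inverse 9.
n ≡ 6·135877·13 + 25·66493·43 + 26·63779·18 + 31·52969·9 = 126705304.
126705304 mod 3125171 = 1698464.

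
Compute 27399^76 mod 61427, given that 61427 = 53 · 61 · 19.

46494

Mod 53: 27399 ≡ 51; by Fermat, exponent reduces to 76 mod 52 = 24; 51^24 ≡ 13 (mod 53).
Mod 61: 27399 ≡ 10; by Fermat, exponent reduces to 76 mod 60 = 16; 10^16 ≡ 12 (mod 61).
Mod 19: 27399 ≡ 1; by Fermat, exponent reduces to 76 mod 18 = 4; 1^4 ≡ 1 (mod 19).
Combine by CRT: x ≡ 13 (mod 53), x ≡ 12 (mod 61), x ≡ 1 (mod 19) ⇒ x ≡ 46494 (mod 61427).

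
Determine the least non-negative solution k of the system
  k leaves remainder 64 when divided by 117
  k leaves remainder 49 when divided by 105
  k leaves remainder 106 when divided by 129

Combine the congruences pairwise.
gcd(117, 105) = 3 and 3 | (49 − 64), so the pair is consistent; merging gives k ≡ 2989 (mod 4095), where 4095 = lcm(117, 105).
gcd(4095, 129) = 3 and 3 | (106 − 2989), so the pair is consistent; merging gives k ≡ 72604 (mod 176085), where 176085 = lcm(4095, 129).
The solution is unique modulo lcm(117, 105, 129) = 176085.

72604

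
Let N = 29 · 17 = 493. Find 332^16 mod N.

Mod 29: 332 ≡ 13; 13^16 ≡ 24 (mod 29).
Mod 17: 332 ≡ 9; since 16 | 16, by Fermat 9^16 ≡ 1 (mod 17).
Combine by CRT: x ≡ 24 (mod 29), x ≡ 1 (mod 17) ⇒ x ≡ 256 (mod 493).

256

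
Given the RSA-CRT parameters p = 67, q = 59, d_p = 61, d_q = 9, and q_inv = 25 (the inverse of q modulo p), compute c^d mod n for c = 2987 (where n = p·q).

m₁ = c^(d_p) mod p: c ≡ 39 (mod 67), and 39^61 mod 67 = 6.
m₂ = c^(d_q) mod q: c ≡ 37 (mod 59), and 37^9 mod 59 = 55.
h = q_inv·(m₁ − m₂) mod p = 25·(6 − 55) mod 67 = 48.
m = m₂ + h·q = 55 + 48·59 = 2887.

2887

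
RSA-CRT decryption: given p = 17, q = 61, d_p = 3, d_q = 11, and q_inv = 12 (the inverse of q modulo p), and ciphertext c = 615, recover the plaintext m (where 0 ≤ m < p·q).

248

m₁ = c^(d_p) mod p: c ≡ 3 (mod 17), and 3^3 mod 17 = 10.
m₂ = c^(d_q) mod q: c ≡ 5 (mod 61), and 5^11 mod 61 = 4.
h = q_inv·(m₁ − m₂) mod p = 12·(10 − 4) mod 17 = 4.
m = m₂ + h·q = 4 + 4·61 = 248.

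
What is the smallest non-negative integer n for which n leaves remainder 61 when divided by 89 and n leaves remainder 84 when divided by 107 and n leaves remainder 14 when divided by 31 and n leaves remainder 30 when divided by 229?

45336305

From n ≡ 61 (mod 89) write n = 61 + 89t. Substituting into n ≡ 84 (mod 107) gives 89t ≡ 23 (mod 107), and since 89⁻¹ ≡ 101 (mod 107), t ≡ 76. Hence n ≡ 61 + 89·76 = 6825 (mod 9523).
From n ≡ 6825 (mod 9523) write n = 6825 + 9523t. Substituting into n ≡ 14 (mod 31) gives 9523t ≡ 9 (mod 31), and since 6⁻¹ ≡ 26 (mod 31), t ≡ 17. Hence n ≡ 6825 + 9523·17 = 168716 (mod 295213).
From n ≡ 168716 (mod 295213) write n = 168716 + 295213t. Substituting into n ≡ 30 (mod 229) gives 295213t ≡ 87 (mod 229), and since 32⁻¹ ≡ 136 (mod 229), t ≡ 153. Hence n ≡ 168716 + 295213·153 = 45336305 (mod 67603777).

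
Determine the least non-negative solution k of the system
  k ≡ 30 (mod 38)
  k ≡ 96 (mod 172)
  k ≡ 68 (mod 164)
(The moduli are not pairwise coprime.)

gcd(38, 172) = 2 and 2 | (96 − 30), so the pair is consistent; merging gives k ≡ 1816 (mod 3268), where 3268 = lcm(38, 172).
gcd(3268, 164) = 4 and 4 | (68 − 1816), so the pair is consistent; merging gives k ≡ 31228 (mod 133988), where 133988 = lcm(3268, 164).
The solution is unique modulo lcm(38, 172, 164) = 133988.

31228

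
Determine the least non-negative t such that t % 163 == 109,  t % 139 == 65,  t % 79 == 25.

721058

The moduli are pairwise coprime; N = 163·139·79 = 1789903.
N/163 = 10981; 10981 ≡ 60 (mod 163); 60·144 ≡ 1, so inverse 144.
N/139 = 12877; 12877 ≡ 89 (mod 139); 89·25 ≡ 1, so inverse 25.
N/79 = 22657; 22657 ≡ 63 (mod 79); 63·74 ≡ 1, so inverse 74.
t ≡ 109·10981·144 + 65·12877·25 + 25·22657·74 = 235198351.
235198351 mod 1789903 = 721058.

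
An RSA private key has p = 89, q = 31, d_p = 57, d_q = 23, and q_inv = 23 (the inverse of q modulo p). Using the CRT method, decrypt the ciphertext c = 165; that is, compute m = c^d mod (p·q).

820

m₁ = c^(d_p) mod p: c ≡ 76 (mod 89), and 76^57 mod 89 = 19.
m₂ = c^(d_q) mod q: c ≡ 10 (mod 31), and 10^23 mod 31 = 14.
h = q_inv·(m₁ − m₂) mod p = 23·(19 − 14) mod 89 = 26.
m = m₂ + h·q = 14 + 26·31 = 820.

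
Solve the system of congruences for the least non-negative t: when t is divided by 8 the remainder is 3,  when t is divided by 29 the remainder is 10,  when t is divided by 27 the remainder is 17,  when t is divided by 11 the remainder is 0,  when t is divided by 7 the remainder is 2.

135179

The moduli are pairwise coprime; N = 8·29·27·11·7 = 482328.
N/8 = 60291; 60291 ≡ 3 (mod 8); 3·3 ≡ 1, so inverse 3.
N/29 = 16632; 16632 ≡ 15 (mod 29); 15·2 ≡ 1, so inverse 2.
N/27 = 17864; 17864 ≡ 17 (mod 27); 17·8 ≡ 1, so inverse 8.
N/11 = 43848; 43848 ≡ 2 (mod 11); 2·6 ≡ 1, so inverse 6.
N/7 = 68904; 68904 ≡ 3 (mod 7); 3·5 ≡ 1, so inverse 5.
t ≡ 3·60291·3 + 10·16632·2 + 17·17864·8 + 0·43848·6 + 2·68904·5 = 3993803.
3993803 mod 482328 = 135179.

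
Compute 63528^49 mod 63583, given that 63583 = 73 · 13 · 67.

Mod 73: 63528 ≡ 18; 18^49 ≡ 71 (mod 73).
Mod 13: 63528 ≡ 10; by Fermat, exponent reduces to 49 mod 12 = 1; 10^1 ≡ 10 (mod 13).
Mod 67: 63528 ≡ 12; 12^49 ≡ 46 (mod 67).
Combine by CRT: x ≡ 71 (mod 73), x ≡ 10 (mod 13), x ≡ 46 (mod 67) ⇒ x ≡ 582 (mod 63583).

582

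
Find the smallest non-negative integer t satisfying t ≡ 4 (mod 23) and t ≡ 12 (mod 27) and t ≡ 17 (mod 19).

3684

The moduli are pairwise coprime; N = 23·27·19 = 11799.
N/23 = 513; 513 ≡ 7 (mod 23); 7·10 ≡ 1, so inverse 10.
N/27 = 437; 437 ≡ 5 (mod 27); 5·11 ≡ 1, so inverse 11.
N/19 = 621; 621 ≡ 13 (mod 19); 13·3 ≡ 1, so inverse 3.
t ≡ 4·513·10 + 12·437·11 + 17·621·3 = 109875.
109875 mod 11799 = 3684.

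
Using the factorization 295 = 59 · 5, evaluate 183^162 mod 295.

199

Mod 59: 183 ≡ 6; by Fermat, exponent reduces to 162 mod 58 = 46; 6^46 ≡ 22 (mod 59).
Mod 5: 183 ≡ 3; by Fermat, exponent reduces to 162 mod 4 = 2; 3^2 ≡ 4 (mod 5).
Combine by CRT: x ≡ 22 (mod 59), x ≡ 4 (mod 5) ⇒ x ≡ 199 (mod 295).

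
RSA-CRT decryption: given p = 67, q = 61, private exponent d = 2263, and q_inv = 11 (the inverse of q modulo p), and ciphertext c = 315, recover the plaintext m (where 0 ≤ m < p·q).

1128

d_p = d mod (p−1) = 2263 mod 66 = 19; d_q = d mod (q−1) = 43.
m₁ = c^(d_p) mod p: c ≡ 47 (mod 67), and 47^19 mod 67 = 56.
m₂ = c^(d_q) mod q: c ≡ 10 (mod 61), and 10^43 mod 61 = 30.
h = q_inv·(m₁ − m₂) mod p = 11·(56 − 30) mod 67 = 18.
m = m₂ + h·q = 30 + 18·61 = 1128.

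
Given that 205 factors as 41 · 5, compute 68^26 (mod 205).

114

Mod 41: 68 ≡ 27; 27^26 ≡ 32 (mod 41).
Mod 5: 68 ≡ 3; by Fermat, exponent reduces to 26 mod 4 = 2; 3^2 ≡ 4 (mod 5).
Combine by CRT: x ≡ 32 (mod 41), x ≡ 4 (mod 5) ⇒ x ≡ 114 (mod 205).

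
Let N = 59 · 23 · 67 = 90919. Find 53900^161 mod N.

67420

Mod 59: 53900 ≡ 33; by Fermat, exponent reduces to 161 mod 58 = 45; 33^45 ≡ 42 (mod 59).
Mod 23: 53900 ≡ 11; by Fermat, exponent reduces to 161 mod 22 = 7; 11^7 ≡ 7 (mod 23).
Mod 67: 53900 ≡ 32; by Fermat, exponent reduces to 161 mod 66 = 29; 32^29 ≡ 18 (mod 67).
Combine by CRT: x ≡ 42 (mod 59), x ≡ 7 (mod 23), x ≡ 18 (mod 67) ⇒ x ≡ 67420 (mod 90919).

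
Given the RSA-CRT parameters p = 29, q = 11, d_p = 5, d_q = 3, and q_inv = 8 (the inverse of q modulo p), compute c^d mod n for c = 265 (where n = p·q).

m₁ = c^(d_p) mod p: c ≡ 4 (mod 29), and 4^5 mod 29 = 9.
m₂ = c^(d_q) mod q: c ≡ 1 (mod 11), and 1^3 mod 11 = 1.
h = q_inv·(m₁ − m₂) mod p = 8·(9 − 1) mod 29 = 6.
m = m₂ + h·q = 1 + 6·11 = 67.

67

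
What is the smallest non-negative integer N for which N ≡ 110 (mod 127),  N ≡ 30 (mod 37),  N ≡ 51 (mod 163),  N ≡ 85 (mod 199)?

Combine the congruences pairwise.
From N ≡ 110 (mod 127) write N = 110 + 127t. Substituting into N ≡ 30 (mod 37) gives 127t ≡ 31 (mod 37), and since 16⁻¹ ≡ 7 (mod 37), t ≡ 32. Hence N ≡ 110 + 127·32 = 4174 (mod 4699).
From N ≡ 4174 (mod 4699) write N = 4174 + 4699t. Substituting into N ≡ 51 (mod 163) gives 4699t ≡ 115 (mod 163), and since 135⁻¹ ≡ 64 (mod 163), t ≡ 25. Hence N ≡ 4174 + 4699·25 = 121649 (mod 765937).
From N ≡ 121649 (mod 765937) write N = 121649 + 765937t. Substituting into N ≡ 85 (mod 199) gives 765937t ≡ 25 (mod 199), and since 185⁻¹ ≡ 71 (mod 199), t ≡ 183. Hence N ≡ 121649 + 765937·183 = 140288120 (mod 152421463).

140288120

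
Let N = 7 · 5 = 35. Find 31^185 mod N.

Mod 7: 31 ≡ 3; by Fermat, exponent reduces to 185 mod 6 = 5; 3^5 ≡ 5 (mod 7).
Mod 5: 31 ≡ 1; by Fermat, exponent reduces to 185 mod 4 = 1; 1^1 ≡ 1 (mod 5).
Combine by CRT: x ≡ 5 (mod 7), x ≡ 1 (mod 5) ⇒ x ≡ 26 (mod 35).

26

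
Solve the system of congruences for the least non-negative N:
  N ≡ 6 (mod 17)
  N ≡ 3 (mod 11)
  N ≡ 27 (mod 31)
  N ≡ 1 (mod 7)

22905

From N ≡ 6 (mod 17) write N = 6 + 17t. Substituting into N ≡ 3 (mod 11) gives 17t ≡ 8 (mod 11), and since 6⁻¹ ≡ 2 (mod 11), t ≡ 5. Hence N ≡ 6 + 17·5 = 91 (mod 187).
From N ≡ 91 (mod 187) write N = 91 + 187t. Substituting into N ≡ 27 (mod 31) gives 187t ≡ 29 (mod 31), and since 1⁻¹ ≡ 1 (mod 31), t ≡ 29. Hence N ≡ 91 + 187·29 = 5514 (mod 5797).
From N ≡ 5514 (mod 5797) write N = 5514 + 5797t. Substituting into N ≡ 1 (mod 7) gives 5797t ≡ 3 (mod 7), and since 1⁻¹ ≡ 1 (mod 7), t ≡ 3. Hence N ≡ 5514 + 5797·3 = 22905 (mod 40579).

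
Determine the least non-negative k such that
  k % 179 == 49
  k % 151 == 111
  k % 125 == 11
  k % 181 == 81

332864511

From k ≡ 49 (mod 179) write k = 49 + 179t. Substituting into k ≡ 111 (mod 151) gives 179t ≡ 62 (mod 151), and since 28⁻¹ ≡ 27 (mod 151), t ≡ 13. Hence k ≡ 49 + 179·13 = 2376 (mod 27029).
From k ≡ 2376 (mod 27029) write k = 2376 + 27029t. Substituting into k ≡ 11 (mod 125) gives 27029t ≡ 10 (mod 125), and since 29⁻¹ ≡ 69 (mod 125), t ≡ 65. Hence k ≡ 2376 + 27029·65 = 1759261 (mod 3378625).
From k ≡ 1759261 (mod 3378625) write k = 1759261 + 3378625t. Substituting into k ≡ 81 (mod 181) gives 3378625t ≡ 140 (mod 181), and since 79⁻¹ ≡ 55 (mod 181), t ≡ 98. Hence k ≡ 1759261 + 3378625·98 = 332864511 (mod 611531125).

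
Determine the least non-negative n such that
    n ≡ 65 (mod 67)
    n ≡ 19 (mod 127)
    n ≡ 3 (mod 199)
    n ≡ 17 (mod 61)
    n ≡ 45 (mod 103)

From n ≡ 65 (mod 67) write n = 65 + 67t. Substituting into n ≡ 19 (mod 127) gives 67t ≡ 81 (mod 127), and since 67⁻¹ ≡ 91 (mod 127), t ≡ 5. Hence n ≡ 65 + 67·5 = 400 (mod 8509).
From n ≡ 400 (mod 8509) write n = 400 + 8509t. Substituting into n ≡ 3 (mod 199) gives 8509t ≡ 1 (mod 199), and since 151⁻¹ ≡ 29 (mod 199), t ≡ 29. Hence n ≡ 400 + 8509·29 = 247161 (mod 1693291).
From n ≡ 247161 (mod 1693291) write n = 247161 + 1693291t. Substituting into n ≡ 17 (mod 61) gives 1693291t ≡ 28 (mod 61), and since 53⁻¹ ≡ 38 (mod 61), t ≡ 27. Hence n ≡ 247161 + 1693291·27 = 45966018 (mod 103290751).
From n ≡ 45966018 (mod 103290751) write n = 45966018 + 103290751t. Substituting into n ≡ 45 (mod 103) gives 103290751t ≡ 43 (mod 103), and since 85⁻¹ ≡ 40 (mod 103), t ≡ 72. Hence n ≡ 45966018 + 103290751·72 = 7482900090 (mod 10638947353).

7482900090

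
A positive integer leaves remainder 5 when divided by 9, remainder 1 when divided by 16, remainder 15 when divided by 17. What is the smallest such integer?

1409

From k ≡ 5 (mod 9) write k = 5 + 9t. Substituting into k ≡ 1 (mod 16) gives 9t ≡ 12 (mod 16), and since 9⁻¹ ≡ 9 (mod 16), t ≡ 12. Hence k ≡ 5 + 9·12 = 113 (mod 144).
From k ≡ 113 (mod 144) write k = 113 + 144t. Substituting into k ≡ 15 (mod 17) gives 144t ≡ 4 (mod 17), and since 8⁻¹ ≡ 15 (mod 17), t ≡ 9. Hence k ≡ 113 + 144·9 = 1409 (mod 2448).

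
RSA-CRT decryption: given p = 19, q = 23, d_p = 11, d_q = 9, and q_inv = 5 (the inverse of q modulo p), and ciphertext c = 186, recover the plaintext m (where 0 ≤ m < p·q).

m₁ = c^(d_p) mod p: c ≡ 15 (mod 19), and 15^11 mod 19 = 3.
m₂ = c^(d_q) mod q: c ≡ 2 (mod 23), and 2^9 mod 23 = 6.
h = q_inv·(m₁ − m₂) mod p = 5·(3 − 6) mod 19 = 4.
m = m₂ + h·q = 6 + 4·23 = 98.

98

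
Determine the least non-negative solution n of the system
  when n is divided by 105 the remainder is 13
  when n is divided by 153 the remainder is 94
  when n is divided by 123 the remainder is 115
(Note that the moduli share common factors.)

190273

gcd(105, 153) = 3 and 3 | (94 − 13), so the pair is consistent; merging gives n ≡ 2848 (mod 5355), where 5355 = lcm(105, 153).
gcd(5355, 123) = 3 and 3 | (115 − 2848), so the pair is consistent; merging gives n ≡ 190273 (mod 219555), where 219555 = lcm(5355, 123).
The solution is unique modulo lcm(105, 153, 123) = 219555.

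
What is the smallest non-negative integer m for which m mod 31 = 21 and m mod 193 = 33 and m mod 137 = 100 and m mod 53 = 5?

The moduli are pairwise coprime; N = 31·193·137·53 = 43442563.
N/31 = 1401373; 1401373 ≡ 18 (mod 31); 18·19 ≡ 1, so inverse 19.
N/193 = 225091; 225091 ≡ 53 (mod 193); 53·51 ≡ 1, so inverse 51.
N/137 = 317099; 317099 ≡ 81 (mod 137); 81·22 ≡ 1, so inverse 22.
N/53 = 819671; 819671 ≡ 26 (mod 53); 26·51 ≡ 1, so inverse 51.
m ≡ 21·1401373·19 + 33·225091·51 + 100·317099·22 + 5·819671·51 = 1844609885.
1844609885 mod 43442563 = 20022239.

20022239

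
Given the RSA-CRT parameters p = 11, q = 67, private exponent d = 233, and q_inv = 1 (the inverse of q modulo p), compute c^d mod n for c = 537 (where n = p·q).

135

d_p = d mod (p−1) = 233 mod 10 = 3; d_q = d mod (q−1) = 35.
m₁ = c^(d_p) mod p: c ≡ 9 (mod 11), and 9^3 mod 11 = 3.
m₂ = c^(d_q) mod q: c ≡ 1 (mod 67), and 1^35 mod 67 = 1.
h = q_inv·(m₁ − m₂) mod p = 1·(3 − 1) mod 11 = 2.
m = m₂ + h·q = 1 + 2·67 = 135.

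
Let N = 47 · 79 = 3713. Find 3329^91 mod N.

2156

Mod 47: 3329 ≡ 39; by Fermat, exponent reduces to 91 mod 46 = 45; 39^45 ≡ 41 (mod 47).
Mod 79: 3329 ≡ 11; by Fermat, exponent reduces to 91 mod 78 = 13; 11^13 ≡ 23 (mod 79).
Combine by CRT: x ≡ 41 (mod 47), x ≡ 23 (mod 79) ⇒ x ≡ 2156 (mod 3713).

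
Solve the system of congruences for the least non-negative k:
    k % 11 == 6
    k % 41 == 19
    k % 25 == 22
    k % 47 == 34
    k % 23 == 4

Combine the congruences pairwise.
From k ≡ 6 (mod 11) write k = 6 + 11t. Substituting into k ≡ 19 (mod 41) gives 11t ≡ 13 (mod 41), and since 11⁻¹ ≡ 15 (mod 41), t ≡ 31. Hence k ≡ 6 + 11·31 = 347 (mod 451).
From k ≡ 347 (mod 451) write k = 347 + 451t. Substituting into k ≡ 22 (mod 25) gives 451t ≡ 0 (mod 25), and since 1⁻¹ ≡ 1 (mod 25), t ≡ 0. Hence k ≡ 347 + 451·0 = 347 (mod 11275).
From k ≡ 347 (mod 11275) write k = 347 + 11275t. Substituting into k ≡ 34 (mod 47) gives 11275t ≡ 16 (mod 47), and since 42⁻¹ ≡ 28 (mod 47), t ≡ 25. Hence k ≡ 347 + 11275·25 = 282222 (mod 529925).
From k ≡ 282222 (mod 529925) write k = 282222 + 529925t. Substituting into k ≡ 4 (mod 23) gives 529925t ≡ 15 (mod 23), and since 5⁻¹ ≡ 14 (mod 23), t ≡ 3. Hence k ≡ 282222 + 529925·3 = 1871997 (mod 12188275).

1871997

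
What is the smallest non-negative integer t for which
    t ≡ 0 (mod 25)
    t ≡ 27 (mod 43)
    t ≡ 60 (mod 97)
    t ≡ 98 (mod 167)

2965350

The moduli are pairwise coprime; N = 25·43·97·167 = 17413925.
N/25 = 696557; 696557 ≡ 7 (mod 25); 7·18 ≡ 1, so inverse 18.
N/43 = 404975; 404975 ≡ 1 (mod 43), inverse 1.
N/97 = 179525; 179525 ≡ 75 (mod 97); 75·22 ≡ 1, so inverse 22.
N/167 = 104275; 104275 ≡ 67 (mod 167); 67·5 ≡ 1, so inverse 5.
t ≡ 0·696557·18 + 27·404975·1 + 60·179525·22 + 98·104275·5 = 299002075.
299002075 mod 17413925 = 2965350.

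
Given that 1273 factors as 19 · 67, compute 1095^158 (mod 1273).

Mod 19: 1095 ≡ 12; by Fermat, exponent reduces to 158 mod 18 = 14; 12^14 ≡ 11 (mod 19).
Mod 67: 1095 ≡ 23; by Fermat, exponent reduces to 158 mod 66 = 26; 23^26 ≡ 4 (mod 67).
Combine by CRT: x ≡ 11 (mod 19), x ≡ 4 (mod 67) ⇒ x ≡ 942 (mod 1273).

942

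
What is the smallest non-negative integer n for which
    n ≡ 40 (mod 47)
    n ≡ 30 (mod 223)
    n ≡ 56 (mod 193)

From n ≡ 40 (mod 47) write n = 40 + 47t. Substituting into n ≡ 30 (mod 223) gives 47t ≡ 213 (mod 223), and since 47⁻¹ ≡ 19 (mod 223), t ≡ 33. Hence n ≡ 40 + 47·33 = 1591 (mod 10481).
From n ≡ 1591 (mod 10481) write n = 1591 + 10481t. Substituting into n ≡ 56 (mod 193) gives 10481t ≡ 9 (mod 193), and since 59⁻¹ ≡ 36 (mod 193), t ≡ 131. Hence n ≡ 1591 + 10481·131 = 1374602 (mod 2022833).

1374602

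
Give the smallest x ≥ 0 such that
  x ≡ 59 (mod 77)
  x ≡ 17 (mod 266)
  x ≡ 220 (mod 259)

gcd(77, 266) = 7 and 7 | (17 − 59), so the pair is consistent; merging gives x ≡ 2677 (mod 2926), where 2926 = lcm(77, 266).
gcd(2926, 259) = 7 and 7 | (220 − 2677), so the pair is consistent; merging gives x ≡ 96309 (mod 108262), where 108262 = lcm(2926, 259).
The solution is unique modulo lcm(77, 266, 259) = 108262.

96309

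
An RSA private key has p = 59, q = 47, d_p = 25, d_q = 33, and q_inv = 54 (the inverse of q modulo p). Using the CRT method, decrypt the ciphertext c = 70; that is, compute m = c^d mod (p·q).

m₁ = c^(d_p) mod p: c ≡ 11 (mod 59), and 11^25 mod 59 = 13.
m₂ = c^(d_q) mod q: c ≡ 23 (mod 47), and 23^33 mod 47 = 33.
h = q_inv·(m₁ − m₂) mod p = 54·(13 − 33) mod 59 = 41.
m = m₂ + h·q = 33 + 41·47 = 1960.

1960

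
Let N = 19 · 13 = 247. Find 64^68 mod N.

Mod 19: 64 ≡ 7; by Fermat, exponent reduces to 68 mod 18 = 14; 7^14 ≡ 11 (mod 19).
Mod 13: 64 ≡ 12; by Fermat, exponent reduces to 68 mod 12 = 8; 12^8 ≡ 1 (mod 13).
Combine by CRT: x ≡ 11 (mod 19), x ≡ 1 (mod 13) ⇒ x ≡ 144 (mod 247).

144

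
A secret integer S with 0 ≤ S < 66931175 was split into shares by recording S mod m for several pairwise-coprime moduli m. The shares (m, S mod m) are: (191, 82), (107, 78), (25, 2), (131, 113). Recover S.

The moduli are pairwise coprime; N = 191·107·25·131 = 66931175.
N/191 = 350425; 350425 ≡ 131 (mod 191); 131·35 ≡ 1, so inverse 35.
N/107 = 625525; 625525 ≡ 3 (mod 107); 3·36 ≡ 1, so inverse 36.
N/25 = 2677247; 2677247 ≡ 22 (mod 25); 22·8 ≡ 1, so inverse 8.
N/131 = 510925; 510925 ≡ 25 (mod 131); 25·21 ≡ 1, so inverse 21.
S ≡ 82·350425·35 + 78·625525·36 + 2·2677247·8 + 113·510925·21 = 4017454927.
4017454927 mod 66931175 = 1584427.

1584427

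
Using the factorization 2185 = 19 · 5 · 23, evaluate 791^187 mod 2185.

1266

Mod 19: 791 ≡ 12; by Fermat, exponent reduces to 187 mod 18 = 7; 12^7 ≡ 12 (mod 19).
Mod 5: 791 ≡ 1; by Fermat, exponent reduces to 187 mod 4 = 3; 1^3 ≡ 1 (mod 5).
Mod 23: 791 ≡ 9; by Fermat, exponent reduces to 187 mod 22 = 11; 9^11 ≡ 1 (mod 23).
Combine by CRT: x ≡ 12 (mod 19), x ≡ 1 (mod 5), x ≡ 1 (mod 23) ⇒ x ≡ 1266 (mod 2185).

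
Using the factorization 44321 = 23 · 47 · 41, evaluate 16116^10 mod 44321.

Mod 23: 16116 ≡ 16; 16^10 ≡ 13 (mod 23).
Mod 47: 16116 ≡ 42; 42^10 ≡ 12 (mod 47).
Mod 41: 16116 ≡ 3; 3^10 ≡ 9 (mod 41).
Combine by CRT: x ≡ 13 (mod 23), x ≡ 12 (mod 47), x ≡ 9 (mod 41) ⇒ x ≡ 26003 (mod 44321).

26003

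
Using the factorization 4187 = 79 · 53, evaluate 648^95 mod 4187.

1132

Mod 79: 648 ≡ 16; by Fermat, exponent reduces to 95 mod 78 = 17; 16^17 ≡ 26 (mod 79).
Mod 53: 648 ≡ 12; by Fermat, exponent reduces to 95 mod 52 = 43; 12^43 ≡ 19 (mod 53).
Combine by CRT: x ≡ 26 (mod 79), x ≡ 19 (mod 53) ⇒ x ≡ 1132 (mod 4187).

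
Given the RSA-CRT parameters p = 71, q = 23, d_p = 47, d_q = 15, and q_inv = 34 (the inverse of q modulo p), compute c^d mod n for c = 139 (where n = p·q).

m₁ = c^(d_p) mod p: c ≡ 68 (mod 71), and 68^47 mod 71 = 65.
m₂ = c^(d_q) mod q: c ≡ 1 (mod 23), and 1^15 mod 23 = 1.
h = q_inv·(m₁ − m₂) mod p = 34·(65 − 1) mod 71 = 46.
m = m₂ + h·q = 1 + 46·23 = 1059.

1059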